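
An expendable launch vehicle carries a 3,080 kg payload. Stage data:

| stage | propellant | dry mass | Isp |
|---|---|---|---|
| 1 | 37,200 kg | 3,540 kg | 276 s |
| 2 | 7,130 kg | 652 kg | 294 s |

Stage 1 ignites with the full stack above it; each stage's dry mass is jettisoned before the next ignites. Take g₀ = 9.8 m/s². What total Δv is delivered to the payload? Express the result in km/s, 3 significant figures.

Ignition mass of stage 1 = 37,200+3,540 + 7,130+652 + 3,080 = 51,602 kg.
Stage 1: m₀ = 51,602 kg, m_f = 51,602 − 37,200 = 14,402 kg; Δv = 276×9.8×ln(3.583) = 2704.8×1.2762 ≈ 3452 m/s.
Stage 2: m₀ = 10,862 kg, m_f = 10,862 − 7,130 = 3,732 kg; Δv = 294×9.8×ln(2.911) = 2881.2×1.0683 ≈ 3078 m/s.
Total Δv = 3452 + 3078 = 6530 m/s.

Δv ≈ 6.53 km/s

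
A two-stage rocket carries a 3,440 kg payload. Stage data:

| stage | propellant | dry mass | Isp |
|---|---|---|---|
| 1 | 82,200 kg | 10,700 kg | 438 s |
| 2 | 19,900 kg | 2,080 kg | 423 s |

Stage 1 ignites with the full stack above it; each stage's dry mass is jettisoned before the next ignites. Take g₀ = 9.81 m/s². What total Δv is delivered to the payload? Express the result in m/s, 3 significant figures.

Ignition mass of stage 1 = 82,200+10,700 + 19,900+2,080 + 3,440 = 118,320 kg.
Stage 1: m₀ = 118,320 kg, m_f = 118,320 − 82,200 = 36,120 kg; Δv = 438×9.81×ln(3.276) = 4296.8×1.1865 ≈ 5098 m/s.
Stage 2: m₀ = 25,420 kg, m_f = 25,420 − 19,900 = 5,520 kg; Δv = 423×9.81×ln(4.605) = 4149.6×1.5272 ≈ 6337 m/s.
Total Δv = 5098 + 6337 = 11435 m/s.

Δv ≈ 11400 m/s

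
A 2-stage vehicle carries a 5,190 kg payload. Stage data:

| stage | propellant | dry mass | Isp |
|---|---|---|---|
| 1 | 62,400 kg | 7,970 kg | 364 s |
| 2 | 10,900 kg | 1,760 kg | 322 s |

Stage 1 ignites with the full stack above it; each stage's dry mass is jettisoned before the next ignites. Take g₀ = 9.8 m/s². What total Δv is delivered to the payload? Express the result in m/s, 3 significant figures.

Ignition mass of stage 1 = 62,400+7,970 + 10,900+1,760 + 5,190 = 88,220 kg.
Stage 1: m₀ = 88,220 kg, m_f = 88,220 − 62,400 = 25,820 kg; Δv = 364×9.8×ln(3.417) = 3567.2×1.2287 ≈ 4383 m/s.
Stage 2: m₀ = 17,850 kg, m_f = 17,850 − 10,900 = 6,950 kg; Δv = 322×9.8×ln(2.568) = 3155.6×0.9433 ≈ 2977 m/s.
Total Δv = 4383 + 2977 = 7360 m/s.

Δv ≈ 7360 m/s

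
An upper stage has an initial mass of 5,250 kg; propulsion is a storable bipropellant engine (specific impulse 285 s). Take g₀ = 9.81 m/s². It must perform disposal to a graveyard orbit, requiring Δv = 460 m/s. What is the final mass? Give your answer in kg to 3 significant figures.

v_e = Isp · g₀ = 285 × 9.81 = 2795.9 m/s.
From the ideal rocket equation, m₀/m_f = exp(Δv / v_e) = exp(460 / 2795.9) = exp(0.1645) = 1.1788.
m_f = m₀ / 1.1788 = 5,250 / 1.1788 = 4,453.68 kg.

final mass ≈ 4450 kg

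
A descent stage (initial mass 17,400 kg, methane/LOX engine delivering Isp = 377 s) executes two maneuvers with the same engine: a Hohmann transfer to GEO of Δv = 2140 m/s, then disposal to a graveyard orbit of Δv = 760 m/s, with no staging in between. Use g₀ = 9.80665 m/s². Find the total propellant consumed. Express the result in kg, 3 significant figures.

v_e = Isp · g₀ = 377 × 9.80665 = 3697.1 m/s.
After the first burn: m = 17400 × exp(−2140/3697.1) = 17400 × 0.56055 = 9,753.57 kg.
After the second burn: m = 9,753.57 × exp(−760/3697.1) = 9,753.57 × 0.81419 = 7,941.26 kg.
Total propellant = m₀ − m_final = 17400 − 7,941.26 = 9,458.74 kg.

total propellant consumed ≈ 9460 kg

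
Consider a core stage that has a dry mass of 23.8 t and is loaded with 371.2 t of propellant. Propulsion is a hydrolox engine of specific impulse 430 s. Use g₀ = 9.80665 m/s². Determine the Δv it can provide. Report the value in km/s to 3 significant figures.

Δv ≈ 11.8 km/s

v_e = Isp · g₀ = 430 × 9.80665 = 4216.9 m/s.
m₀ = m_dry + m_prop = 23.8 + 371.2 = 395 t.
Using Δv = v_e ln(m₀/m_f): Δv = v_e · ln(m₀/m_f) = 4216.9 × ln(16.6) = 4216.9 × 2.8092 ≈ 11846.0 m/s.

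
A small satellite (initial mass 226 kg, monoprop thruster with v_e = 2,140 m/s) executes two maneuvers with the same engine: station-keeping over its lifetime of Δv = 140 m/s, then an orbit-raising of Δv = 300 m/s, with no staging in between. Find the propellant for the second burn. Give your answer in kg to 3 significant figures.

After the first burn: m = 226 × exp(−140/2140.0) = 226 × 0.93667 = 211.687 kg.
After the second burn: m = 211.687 × exp(−300/2140.0) = 211.687 × 0.86920 = 183.998 kg.
Second-burn propellant = 211.687 − 183.998 = 27.689 kg.

propellant for the second burn ≈ 27.7 kg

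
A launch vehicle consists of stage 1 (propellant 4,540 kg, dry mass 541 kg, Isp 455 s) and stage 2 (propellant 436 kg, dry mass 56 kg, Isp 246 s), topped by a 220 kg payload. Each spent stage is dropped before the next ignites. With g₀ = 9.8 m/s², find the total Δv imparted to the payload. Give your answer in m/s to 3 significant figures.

Δv ≈ 9110 m/s

Ignition mass of stage 1 = 4,540+541 + 436+56 + 220 = 5,793 kg.
Stage 1: m₀ = 5,793 kg, m_f = 5,793 − 4,540 = 1,253 kg; Δv = 455×9.8×ln(4.623) = 4459.0×1.5311 ≈ 6827 m/s.
Stage 2: m₀ = 712 kg, m_f = 712 − 436 = 276 kg; Δv = 246×9.8×ln(2.58) = 2410.8×0.9477 ≈ 2285 m/s.
Total Δv = 6827 + 2285 = 9112 m/s.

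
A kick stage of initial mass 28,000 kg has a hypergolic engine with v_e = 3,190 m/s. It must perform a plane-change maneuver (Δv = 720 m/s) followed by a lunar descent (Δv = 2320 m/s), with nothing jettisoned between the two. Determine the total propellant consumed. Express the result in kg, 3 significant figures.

total propellant consumed ≈ 17200 kg

After the first burn: m = 28000 × exp(−720/3190.0) = 28000 × 0.79795 = 22,342.6 kg.
After the second burn: m = 22,342.6 × exp(−2320/3190.0) = 22,342.6 × 0.48323 = 10,796.6 kg.
Total propellant = m₀ − m_final = 28000 − 10,796.6 = 17,203.4 kg.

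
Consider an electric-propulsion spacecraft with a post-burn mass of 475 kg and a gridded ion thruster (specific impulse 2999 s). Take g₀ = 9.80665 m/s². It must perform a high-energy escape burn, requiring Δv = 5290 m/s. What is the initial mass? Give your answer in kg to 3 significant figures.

v_e = Isp · g₀ = 2999 × 9.80665 = 29410.1 m/s.
Rocket equation: m₀/m_f = exp(Δv / v_e) = exp(5290 / 29410.1) = exp(0.1799) = 1.1971.
m₀ = m_f × 1.1971 = 475 × 1.1971 = 568.623 kg.

initial mass ≈ 569 kg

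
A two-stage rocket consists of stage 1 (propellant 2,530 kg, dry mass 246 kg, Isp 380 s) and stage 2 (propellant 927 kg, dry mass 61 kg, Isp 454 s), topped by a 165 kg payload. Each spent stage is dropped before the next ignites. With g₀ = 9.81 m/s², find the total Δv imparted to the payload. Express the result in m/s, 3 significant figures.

Ignition mass of stage 1 = 2,530+246 + 927+61 + 165 = 3,929 kg.
Stage 1: m₀ = 3,929 kg, m_f = 3,929 − 2,530 = 1,399 kg; Δv = 380×9.81×ln(2.808) = 3727.8×1.0326 ≈ 3849 m/s.
Stage 2: m₀ = 1,153 kg, m_f = 1,153 − 927 = 226 kg; Δv = 454×9.81×ln(5.102) = 4453.7×1.6296 ≈ 7258 m/s.
Total Δv = 3849 + 7258 = 11107 m/s.

Δv ≈ 11100 m/s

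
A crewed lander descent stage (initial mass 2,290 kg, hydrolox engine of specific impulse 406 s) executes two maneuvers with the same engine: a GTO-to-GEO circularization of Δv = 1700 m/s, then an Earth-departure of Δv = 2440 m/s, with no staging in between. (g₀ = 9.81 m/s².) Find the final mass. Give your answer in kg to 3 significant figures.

final mass ≈ 810 kg

v_e = Isp · g₀ = 406 × 9.81 = 3982.9 m/s.
After the first burn: m = 2290 × exp(−1700/3982.9) = 2290 × 0.65258 = 1,494.41 kg.
After the second burn: m = 1,494.41 × exp(−2440/3982.9) = 1,494.41 × 0.54193 = 809.866 kg.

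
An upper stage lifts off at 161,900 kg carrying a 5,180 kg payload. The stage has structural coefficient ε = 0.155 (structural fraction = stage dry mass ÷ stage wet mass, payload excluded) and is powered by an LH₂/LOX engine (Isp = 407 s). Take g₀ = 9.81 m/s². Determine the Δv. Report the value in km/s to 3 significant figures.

Δv ≈ 6.80 km/s

Stage wet mass = m₀ − payload = 161,900 − 5,180 = 156,720 kg.
Stage dry mass = ε × stage wet mass = 0.155 × 156,720 = 24,291.6 kg.
Burnout mass m_f = stage dry + payload = 24,291.6 + 5,180 = 29,471.6 kg.
v_e = Isp · g₀ = 407 × 9.81 = 3992.7 m/s.
By the Tsiolkovsky rocket equation, Δv = v_e · ln(161,900/29,471.6) = 3992.7 × ln(5.493) = 3992.7 × 1.7036 ≈ 6802 m/s.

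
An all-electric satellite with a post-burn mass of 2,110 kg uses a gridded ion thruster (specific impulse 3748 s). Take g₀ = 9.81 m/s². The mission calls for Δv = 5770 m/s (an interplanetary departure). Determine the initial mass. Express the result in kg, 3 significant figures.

v_e = Isp · g₀ = 3748 × 9.81 = 36767.9 m/s.
Rocket equation: m₀/m_f = exp(Δv / v_e) = exp(5770 / 36767.9) = exp(0.1569) = 1.1699.
m₀ = m_f × 1.1699 = 2,110 × 1.1699 = 2,468.49 kg.

initial mass ≈ 2470 kg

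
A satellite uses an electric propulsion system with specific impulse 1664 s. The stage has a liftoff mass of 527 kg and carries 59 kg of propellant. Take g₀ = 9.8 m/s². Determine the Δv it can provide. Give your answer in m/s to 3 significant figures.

v_e = Isp · g₀ = 1664 × 9.8 = 16307.2 m/s.
m_f = m₀ − m_prop = 527 − 59 = 468 kg.
Δv = v_e · ln(m₀/m_f) = 16307.2 × ln(1.126) = 16307.2 × 0.1187 ≈ 1936.2 m/s.

Δv ≈ 1940 m/s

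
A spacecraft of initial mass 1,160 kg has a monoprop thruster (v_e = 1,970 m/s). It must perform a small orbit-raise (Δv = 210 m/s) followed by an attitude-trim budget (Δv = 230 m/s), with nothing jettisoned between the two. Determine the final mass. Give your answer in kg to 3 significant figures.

After the first burn: m = 1160 × exp(−210/1970.0) = 1160 × 0.89889 = 1,042.71 kg.
After the second burn: m = 1,042.71 × exp(−230/1970.0) = 1,042.71 × 0.88981 = 927.814 kg.

final mass ≈ 928 kg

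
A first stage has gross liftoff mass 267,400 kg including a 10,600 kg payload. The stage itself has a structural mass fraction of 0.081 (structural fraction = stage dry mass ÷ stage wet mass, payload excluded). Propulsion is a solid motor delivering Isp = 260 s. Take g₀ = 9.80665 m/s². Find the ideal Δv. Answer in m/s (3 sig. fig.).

Stage wet mass = m₀ − payload = 267,400 − 10,600 = 256,800 kg.
Stage dry mass = ε × stage wet mass = 0.081 × 256,800 = 20,800.8 kg.
Burnout mass m_f = stage dry + payload = 20,800.8 + 10,600 = 31,400.8 kg.
v_e = Isp · g₀ = 260 × 9.80665 = 2549.7 m/s.
Δv = v_e · ln(267,400/31,400.8) = 2549.7 × ln(8.516) = 2549.7 × 2.1419 ≈ 5461 m/s.

Δv ≈ 5460 m/s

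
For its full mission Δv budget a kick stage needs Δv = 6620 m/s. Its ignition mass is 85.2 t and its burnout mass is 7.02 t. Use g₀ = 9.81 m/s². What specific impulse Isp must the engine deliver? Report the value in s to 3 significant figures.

Isp ≈ 270 s

ln(m₀/m_f) = ln(85200/7020) = ln(12.14) = 2.4962.
v_e = Δv / ln(m₀/m_f) = 6620 / 2.4962 = 2652.0 m/s.
Isp = v_e / g₀ = 2652.0 / 9.81 = 270.3 s.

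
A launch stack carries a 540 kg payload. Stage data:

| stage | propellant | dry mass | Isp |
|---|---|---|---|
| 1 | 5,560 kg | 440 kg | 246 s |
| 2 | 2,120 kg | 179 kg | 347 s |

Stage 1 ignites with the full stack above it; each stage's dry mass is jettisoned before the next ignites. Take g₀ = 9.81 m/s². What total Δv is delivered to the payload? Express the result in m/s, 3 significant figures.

Ignition mass of stage 1 = 5,560+440 + 2,120+179 + 540 = 8,839 kg.
Stage 1: m₀ = 8,839 kg, m_f = 8,839 − 5,560 = 3,279 kg; Δv = 246×9.81×ln(2.696) = 2413.3×0.9916 ≈ 2393 m/s.
Stage 2: m₀ = 2,839 kg, m_f = 2,839 − 2,120 = 719 kg; Δv = 347×9.81×ln(3.949) = 3404.1×1.3733 ≈ 4675 m/s.
Total Δv = 2393 + 4675 = 7068 m/s.

Δv ≈ 7070 m/s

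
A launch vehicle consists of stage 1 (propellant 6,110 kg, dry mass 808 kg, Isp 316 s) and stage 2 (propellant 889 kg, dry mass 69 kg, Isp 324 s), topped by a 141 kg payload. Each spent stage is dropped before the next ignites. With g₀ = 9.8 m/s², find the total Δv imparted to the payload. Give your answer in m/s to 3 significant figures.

Δv ≈ 9700 m/s

Ignition mass of stage 1 = 6,110+808 + 889+69 + 141 = 8,017 kg.
Stage 1: m₀ = 8,017 kg, m_f = 8,017 − 6,110 = 1,907 kg; Δv = 316×9.8×ln(4.204) = 3096.8×1.4360 ≈ 4447 m/s.
Stage 2: m₀ = 1,099 kg, m_f = 1,099 − 889 = 210 kg; Δv = 324×9.8×ln(5.233) = 3175.2×1.6550 ≈ 5255 m/s.
Total Δv = 4447 + 5255 = 9702 m/s.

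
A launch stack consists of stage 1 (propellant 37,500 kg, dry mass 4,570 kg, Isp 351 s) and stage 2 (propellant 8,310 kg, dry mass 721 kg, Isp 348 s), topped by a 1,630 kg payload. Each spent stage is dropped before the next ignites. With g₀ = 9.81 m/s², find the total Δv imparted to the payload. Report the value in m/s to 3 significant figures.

Ignition mass of stage 1 = 37,500+4,570 + 8,310+721 + 1,630 = 52,731 kg.
Stage 1: m₀ = 52,731 kg, m_f = 52,731 − 37,500 = 15,231 kg; Δv = 351×9.81×ln(3.462) = 3443.3×1.2419 ≈ 4276 m/s.
Stage 2: m₀ = 10,661 kg, m_f = 10,661 − 8,310 = 2,351 kg; Δv = 348×9.81×ln(4.535) = 3413.9×1.5118 ≈ 5161 m/s.
Total Δv = 4276 + 5161 = 9437 m/s.

Δv ≈ 9440 m/s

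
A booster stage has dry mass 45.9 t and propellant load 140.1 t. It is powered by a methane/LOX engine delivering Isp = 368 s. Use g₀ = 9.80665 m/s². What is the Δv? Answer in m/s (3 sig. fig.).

Δv ≈ 5050 m/s

v_e = Isp · g₀ = 368 × 9.80665 = 3608.8 m/s.
m₀ = m_dry + m_prop = 45.9 + 140.1 = 186 t.
By the Tsiolkovsky rocket equation, Δv = v_e · ln(m₀/m_f) = 3608.8 × ln(4.052) = 3608.8 × 1.3993 ≈ 5049.8 m/s.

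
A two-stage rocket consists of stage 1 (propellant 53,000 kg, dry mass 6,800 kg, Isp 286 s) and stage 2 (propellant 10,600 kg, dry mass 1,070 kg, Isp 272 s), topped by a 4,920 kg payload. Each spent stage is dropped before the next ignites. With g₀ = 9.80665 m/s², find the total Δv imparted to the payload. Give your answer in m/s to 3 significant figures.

Δv ≈ 6040 m/s

Ignition mass of stage 1 = 53,000+6,800 + 10,600+1,070 + 4,920 = 76,390 kg.
Stage 1: m₀ = 76,390 kg, m_f = 76,390 − 53,000 = 23,390 kg; Δv = 286×9.80665×ln(3.266) = 2804.7×1.1835 ≈ 3319 m/s.
Stage 2: m₀ = 16,590 kg, m_f = 16,590 − 10,600 = 5,990 kg; Δv = 272×9.80665×ln(2.77) = 2667.4×1.0187 ≈ 2717 m/s.
Total Δv = 3319 + 2717 = 6036 m/s.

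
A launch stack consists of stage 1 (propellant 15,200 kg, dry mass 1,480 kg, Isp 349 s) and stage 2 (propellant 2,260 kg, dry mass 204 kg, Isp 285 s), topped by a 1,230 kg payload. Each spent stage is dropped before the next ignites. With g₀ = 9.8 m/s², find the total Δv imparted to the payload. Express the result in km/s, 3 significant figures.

Δv ≈ 7.33 km/s

Ignition mass of stage 1 = 15,200+1,480 + 2,260+204 + 1,230 = 20,374 kg.
Stage 1: m₀ = 20,374 kg, m_f = 20,374 − 15,200 = 5,174 kg; Δv = 349×9.8×ln(3.938) = 3420.2×1.3706 ≈ 4688 m/s.
Stage 2: m₀ = 3,694 kg, m_f = 3,694 − 2,260 = 1,434 kg; Δv = 285×9.8×ln(2.576) = 2793.0×0.9462 ≈ 2643 m/s.
Total Δv = 4688 + 2643 = 7331 m/s.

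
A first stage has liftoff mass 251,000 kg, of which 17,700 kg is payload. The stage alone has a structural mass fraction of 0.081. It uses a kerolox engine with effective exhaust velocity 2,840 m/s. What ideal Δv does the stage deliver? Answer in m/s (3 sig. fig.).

Stage wet mass = m₀ − payload = 251,000 − 17,700 = 233,300 kg.
Stage dry mass = ε × stage wet mass = 0.081 × 233,300 = 18,897.3 kg.
Burnout mass m_f = stage dry + payload = 18,897.3 + 17,700 = 36,597.3 kg.
From the ideal rocket equation, Δv = v_e · ln(251,000/36,597.3) = 2840.0 × ln(6.858) = 2840.0 × 1.9255 ≈ 5468 m/s.

Δv ≈ 5470 m/s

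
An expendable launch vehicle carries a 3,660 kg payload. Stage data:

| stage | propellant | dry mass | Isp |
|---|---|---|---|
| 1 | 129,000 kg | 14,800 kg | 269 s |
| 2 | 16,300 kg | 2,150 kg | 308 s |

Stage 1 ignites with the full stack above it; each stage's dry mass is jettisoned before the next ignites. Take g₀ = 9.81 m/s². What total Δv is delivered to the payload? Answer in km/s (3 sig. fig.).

Δv ≈ 8.00 km/s

Ignition mass of stage 1 = 129,000+14,800 + 16,300+2,150 + 3,660 = 165,910 kg.
Stage 1: m₀ = 165,910 kg, m_f = 165,910 − 129,000 = 36,910 kg; Δv = 269×9.81×ln(4.495) = 2638.9×1.5030 ≈ 3966 m/s.
Stage 2: m₀ = 22,110 kg, m_f = 22,110 − 16,300 = 5,810 kg; Δv = 308×9.81×ln(3.806) = 3021.5×1.3364 ≈ 4038 m/s.
Total Δv = 3966 + 4038 = 8004 m/s.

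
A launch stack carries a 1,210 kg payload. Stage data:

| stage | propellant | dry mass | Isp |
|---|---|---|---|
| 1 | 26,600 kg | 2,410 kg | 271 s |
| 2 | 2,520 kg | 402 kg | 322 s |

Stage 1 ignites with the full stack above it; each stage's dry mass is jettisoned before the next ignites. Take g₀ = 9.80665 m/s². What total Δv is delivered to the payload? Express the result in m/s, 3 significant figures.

Ignition mass of stage 1 = 26,600+2,410 + 2,520+402 + 1,210 = 33,142 kg.
Stage 1: m₀ = 33,142 kg, m_f = 33,142 − 26,600 = 6,542 kg; Δv = 271×9.80665×ln(5.066) = 2657.6×1.6226 ≈ 4312 m/s.
Stage 2: m₀ = 4,132 kg, m_f = 4,132 − 2,520 = 1,612 kg; Δv = 322×9.80665×ln(2.563) = 3157.7×0.9413 ≈ 2972 m/s.
Total Δv = 4312 + 2972 = 7284 m/s.

Δv ≈ 7280 m/s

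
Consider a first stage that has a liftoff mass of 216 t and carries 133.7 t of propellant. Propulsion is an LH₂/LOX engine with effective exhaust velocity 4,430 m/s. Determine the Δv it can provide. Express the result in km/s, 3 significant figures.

Δv ≈ 4.27 km/s

m_f = m₀ − m_prop = 216 − 133.7 = 82.3 t.
By the Tsiolkovsky rocket equation, Δv = v_e · ln(m₀/m_f) = 4430.0 × ln(2.625) = 4430.0 × 0.9649 ≈ 4274.5 m/s.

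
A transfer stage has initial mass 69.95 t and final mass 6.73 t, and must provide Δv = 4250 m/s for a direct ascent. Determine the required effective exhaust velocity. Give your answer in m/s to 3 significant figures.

ln(m₀/m_f) = ln(69950/6730) = ln(10.39) = 2.3412.
v_e = Δv / ln(m₀/m_f) = 4250 / 2.3412 = 1815.3 m/s.

v_e ≈ 1820 m/s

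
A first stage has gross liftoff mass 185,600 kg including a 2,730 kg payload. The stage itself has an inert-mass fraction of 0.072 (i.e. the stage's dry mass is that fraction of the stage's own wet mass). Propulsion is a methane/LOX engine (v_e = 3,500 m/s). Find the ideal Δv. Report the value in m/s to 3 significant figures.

Δv ≈ 8600 m/s

Stage wet mass = m₀ − payload = 185,600 − 2,730 = 182,870 kg.
Stage dry mass = ε × stage wet mass = 0.072 × 182,870 = 13,166.6 kg.
Burnout mass m_f = stage dry + payload = 13,166.6 + 2,730 = 15,896.6 kg.
Using Δv = v_e ln(m₀/m_f): Δv = v_e · ln(185,600/15,896.6) = 3500.0 × ln(11.68) = 3500.0 × 2.4575 ≈ 8601 m/s.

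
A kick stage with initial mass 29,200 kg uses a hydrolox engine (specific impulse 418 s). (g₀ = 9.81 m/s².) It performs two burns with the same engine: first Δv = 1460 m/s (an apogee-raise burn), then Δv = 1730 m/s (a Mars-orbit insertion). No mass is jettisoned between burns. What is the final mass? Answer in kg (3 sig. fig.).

v_e = Isp · g₀ = 418 × 9.81 = 4100.6 m/s.
After the first burn: m = 29200 × exp(−1460/4100.6) = 29200 × 0.70044 = 20,452.8 kg.
After the second burn: m = 20,452.8 × exp(−1730/4100.6) = 20,452.8 × 0.65581 = 13,413.2 kg.

final mass ≈ 13400 kg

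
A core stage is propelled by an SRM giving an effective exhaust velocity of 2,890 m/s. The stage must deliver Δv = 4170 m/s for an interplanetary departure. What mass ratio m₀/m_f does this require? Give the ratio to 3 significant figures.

mass ratio ≈ 4.23

Rocket equation: m₀/m_f = exp(Δv / v_e) = exp(4170 / 2890.0) = exp(1.4429) = 4.2330.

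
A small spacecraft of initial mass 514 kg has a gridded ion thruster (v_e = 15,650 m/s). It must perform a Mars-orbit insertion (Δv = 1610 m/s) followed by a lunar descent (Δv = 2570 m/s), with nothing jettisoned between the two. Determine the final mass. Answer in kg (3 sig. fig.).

final mass ≈ 394 kg

After the first burn: m = 514 × exp(−1610/15650.0) = 514 × 0.90224 = 463.751 kg.
After the second burn: m = 463.751 × exp(−2570/15650.0) = 463.751 × 0.84856 = 393.521 kg.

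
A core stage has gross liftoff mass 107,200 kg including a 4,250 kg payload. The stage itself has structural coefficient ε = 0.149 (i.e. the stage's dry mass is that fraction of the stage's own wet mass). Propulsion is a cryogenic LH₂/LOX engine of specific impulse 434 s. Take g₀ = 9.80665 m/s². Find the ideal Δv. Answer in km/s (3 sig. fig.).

Δv ≈ 7.23 km/s

Stage wet mass = m₀ − payload = 107,200 − 4,250 = 102,950 kg.
Stage dry mass = ε × stage wet mass = 0.149 × 102,950 = 15,339.6 kg.
Burnout mass m_f = stage dry + payload = 15,339.6 + 4,250 = 19,589.6 kg.
v_e = Isp · g₀ = 434 × 9.80665 = 4256.1 m/s.
Δv = v_e · ln(107,200/19,589.6) = 4256.1 × ln(5.472) = 4256.1 × 1.6997 ≈ 7234 m/s.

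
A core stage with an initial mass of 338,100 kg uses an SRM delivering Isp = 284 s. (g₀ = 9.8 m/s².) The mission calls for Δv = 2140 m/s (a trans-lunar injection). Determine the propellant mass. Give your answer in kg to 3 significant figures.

v_e = Isp · g₀ = 284 × 9.8 = 2783.2 m/s.
From the ideal rocket equation, m₀/m_f = exp(Δv / v_e) = exp(2140 / 2783.2) = exp(0.7689) = 2.1574.
m_f = 338,100 / 2.1574 = 156,716 kg, so propellant = m₀ − m_f = 338,100 − 156,716 = 181,384 kg.

propellant mass ≈ 181000 kg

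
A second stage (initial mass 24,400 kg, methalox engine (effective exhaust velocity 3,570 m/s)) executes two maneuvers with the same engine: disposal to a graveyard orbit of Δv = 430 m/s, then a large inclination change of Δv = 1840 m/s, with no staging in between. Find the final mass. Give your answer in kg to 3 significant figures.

After the first burn: m = 24400 × exp(−430/3570.0) = 24400 × 0.88652 = 21,631.1 kg.
After the second burn: m = 21,631.1 × exp(−1840/3570.0) = 21,631.1 × 0.59726 = 12,919.4 kg.

final mass ≈ 12900 kg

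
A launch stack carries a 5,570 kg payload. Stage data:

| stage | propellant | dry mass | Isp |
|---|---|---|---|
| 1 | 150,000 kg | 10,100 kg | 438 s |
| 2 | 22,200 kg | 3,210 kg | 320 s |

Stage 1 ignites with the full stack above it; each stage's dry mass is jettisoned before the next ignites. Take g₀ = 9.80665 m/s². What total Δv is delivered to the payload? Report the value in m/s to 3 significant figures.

Ignition mass of stage 1 = 150,000+10,100 + 22,200+3,210 + 5,570 = 191,080 kg.
Stage 1: m₀ = 191,080 kg, m_f = 191,080 − 150,000 = 41,080 kg; Δv = 438×9.80665×ln(4.651) = 4295.3×1.5372 ≈ 6603 m/s.
Stage 2: m₀ = 30,980 kg, m_f = 30,980 − 22,200 = 8,780 kg; Δv = 320×9.80665×ln(3.528) = 3138.1×1.2609 ≈ 3957 m/s.
Total Δv = 6603 + 3957 = 10560 m/s.

Δv ≈ 10600 m/s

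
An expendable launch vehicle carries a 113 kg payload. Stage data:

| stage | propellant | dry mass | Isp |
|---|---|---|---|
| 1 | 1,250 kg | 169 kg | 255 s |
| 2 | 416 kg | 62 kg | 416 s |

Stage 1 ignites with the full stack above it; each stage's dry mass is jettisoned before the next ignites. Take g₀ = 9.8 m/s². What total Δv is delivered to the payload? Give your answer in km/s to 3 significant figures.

Δv ≈ 7.39 km/s

Ignition mass of stage 1 = 1,250+169 + 416+62 + 113 = 2,010 kg.
Stage 1: m₀ = 2,010 kg, m_f = 2,010 − 1,250 = 760 kg; Δv = 255×9.8×ln(2.645) = 2499.0×0.9726 ≈ 2430 m/s.
Stage 2: m₀ = 591 kg, m_f = 591 − 416 = 175 kg; Δv = 416×9.8×ln(3.377) = 4076.8×1.2170 ≈ 4962 m/s.
Total Δv = 2430 + 4962 = 7392 m/s.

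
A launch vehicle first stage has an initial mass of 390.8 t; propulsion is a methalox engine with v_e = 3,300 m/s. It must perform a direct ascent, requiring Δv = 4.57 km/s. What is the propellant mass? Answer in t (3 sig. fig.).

From the ideal rocket equation, m₀/m_f = exp(Δv / v_e) = exp(4570 / 3300.0) = exp(1.3848) = 3.9942.
m_f = 390.8 / 3.9942 = 97.8419 t, so propellant = m₀ − m_f = 390.8 − 97.8419 = 292.9581 t.

propellant mass ≈ 293 t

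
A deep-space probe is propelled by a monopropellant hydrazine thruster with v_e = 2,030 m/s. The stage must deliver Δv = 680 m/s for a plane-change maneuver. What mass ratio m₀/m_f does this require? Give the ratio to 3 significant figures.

mass ratio ≈ 1.40

From the ideal rocket equation, m₀/m_f = exp(Δv / v_e) = exp(680 / 2030.0) = exp(0.3350) = 1.3979.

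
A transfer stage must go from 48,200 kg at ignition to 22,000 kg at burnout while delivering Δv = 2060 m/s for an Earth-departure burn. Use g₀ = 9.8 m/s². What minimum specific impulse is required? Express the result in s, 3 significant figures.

ln(m₀/m_f) = ln(48200/22000) = ln(2.191) = 0.7843.
v_e = Δv / ln(m₀/m_f) = 2060 / 0.7843 = 2626.5 m/s.
Isp = v_e / g₀ = 2626.5 / 9.8 = 268.0 s.

Isp ≈ 268 s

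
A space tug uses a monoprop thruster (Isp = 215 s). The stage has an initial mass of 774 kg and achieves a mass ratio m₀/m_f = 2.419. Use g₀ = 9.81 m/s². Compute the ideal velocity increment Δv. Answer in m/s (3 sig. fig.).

Δv ≈ 1860 m/s

v_e = Isp · g₀ = 215 × 9.81 = 2109.2 m/s.
Δv = v_e · ln(2.419) = 2109.2 × 0.8834 ≈ 1863.1 m/s.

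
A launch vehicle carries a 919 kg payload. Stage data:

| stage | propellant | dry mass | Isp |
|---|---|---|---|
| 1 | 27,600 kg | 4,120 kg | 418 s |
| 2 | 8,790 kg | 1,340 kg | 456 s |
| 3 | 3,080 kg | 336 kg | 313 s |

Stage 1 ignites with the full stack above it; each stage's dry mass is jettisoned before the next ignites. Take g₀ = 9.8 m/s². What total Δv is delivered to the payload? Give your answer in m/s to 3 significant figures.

Δv ≈ 11700 m/s

Ignition mass of stage 1 = 27,600+4,120 + 8,790+1,340 + 3,080+336 + 919 = 46,185 kg.
Stage 1: m₀ = 46,185 kg, m_f = 46,185 − 27,600 = 18,585 kg; Δv = 418×9.8×ln(2.485) = 4096.4×0.9103 ≈ 3729 m/s.
Stage 2: m₀ = 14,465 kg, m_f = 14,465 − 8,790 = 5,675 kg; Δv = 456×9.8×ln(2.549) = 4468.8×0.9357 ≈ 4181 m/s.
Stage 3: m₀ = 4,335 kg, m_f = 4,335 − 3,080 = 1,255 kg; Δv = 313×9.8×ln(3.454) = 3067.4×1.2396 ≈ 3802 m/s.
Total Δv = 3729 + 4181 + 3802 = 11712 m/s.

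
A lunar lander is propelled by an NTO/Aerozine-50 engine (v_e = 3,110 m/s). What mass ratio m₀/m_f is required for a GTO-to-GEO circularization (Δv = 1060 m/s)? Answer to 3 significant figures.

Using Δv = v_e ln(m₀/m_f): m₀/m_f = exp(Δv / v_e) = exp(1060 / 3110.0) = exp(0.3408) = 1.4061.

mass ratio ≈ 1.41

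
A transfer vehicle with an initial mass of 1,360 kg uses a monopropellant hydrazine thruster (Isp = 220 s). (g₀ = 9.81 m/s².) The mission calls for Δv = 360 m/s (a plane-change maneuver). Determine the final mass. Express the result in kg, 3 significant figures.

v_e = Isp · g₀ = 220 × 9.81 = 2158.2 m/s.
Using Δv = v_e ln(m₀/m_f): m₀/m_f = exp(Δv / v_e) = exp(360 / 2158.2) = exp(0.1668) = 1.1815.
m_f = m₀ / 1.1815 = 1,360 / 1.1815 = 1,151.08 kg.

final mass ≈ 1150 kg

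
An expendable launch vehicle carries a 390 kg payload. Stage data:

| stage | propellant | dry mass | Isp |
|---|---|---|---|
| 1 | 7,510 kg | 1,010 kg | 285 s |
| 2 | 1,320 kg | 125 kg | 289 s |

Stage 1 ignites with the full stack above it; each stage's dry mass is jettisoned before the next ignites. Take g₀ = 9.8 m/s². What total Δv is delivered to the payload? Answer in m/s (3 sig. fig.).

Ignition mass of stage 1 = 7,510+1,010 + 1,320+125 + 390 = 10,355 kg.
Stage 1: m₀ = 10,355 kg, m_f = 10,355 − 7,510 = 2,845 kg; Δv = 285×9.8×ln(3.64) = 2793.0×1.2919 ≈ 3608 m/s.
Stage 2: m₀ = 1,835 kg, m_f = 1,835 − 1,320 = 515 kg; Δv = 289×9.8×ln(3.563) = 2832.2×1.2706 ≈ 3599 m/s.
Total Δv = 3608 + 3599 = 7207 m/s.

Δv ≈ 7210 m/s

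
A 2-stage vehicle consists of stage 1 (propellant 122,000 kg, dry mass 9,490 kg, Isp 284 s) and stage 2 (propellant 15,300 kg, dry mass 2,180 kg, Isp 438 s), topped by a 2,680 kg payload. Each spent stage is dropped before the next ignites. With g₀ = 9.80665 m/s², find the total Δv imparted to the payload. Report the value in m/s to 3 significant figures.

Ignition mass of stage 1 = 122,000+9,490 + 15,300+2,180 + 2,680 = 151,650 kg.
Stage 1: m₀ = 151,650 kg, m_f = 151,650 − 122,000 = 29,650 kg; Δv = 284×9.80665×ln(5.115) = 2785.1×1.6321 ≈ 4546 m/s.
Stage 2: m₀ = 20,160 kg, m_f = 20,160 − 15,300 = 4,860 kg; Δv = 438×9.80665×ln(4.148) = 4295.3×1.4227 ≈ 6111 m/s.
Total Δv = 4546 + 6111 = 10657 m/s.

Δv ≈ 10700 m/s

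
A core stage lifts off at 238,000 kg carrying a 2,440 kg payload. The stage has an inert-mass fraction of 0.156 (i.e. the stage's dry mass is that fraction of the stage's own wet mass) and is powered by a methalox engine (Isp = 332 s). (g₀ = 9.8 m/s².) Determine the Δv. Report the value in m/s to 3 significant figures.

Stage wet mass = m₀ − payload = 238,000 − 2,440 = 235,560 kg.
Stage dry mass = ε × stage wet mass = 0.156 × 235,560 = 36,747.4 kg.
Burnout mass m_f = stage dry + payload = 36,747.4 + 2,440 = 39,187.4 kg.
v_e = Isp · g₀ = 332 × 9.8 = 3253.6 m/s.
Δv = v_e · ln(238,000/39,187.4) = 3253.6 × ln(6.073) = 3253.6 × 1.8039 ≈ 5869 m/s.

Δv ≈ 5870 m/s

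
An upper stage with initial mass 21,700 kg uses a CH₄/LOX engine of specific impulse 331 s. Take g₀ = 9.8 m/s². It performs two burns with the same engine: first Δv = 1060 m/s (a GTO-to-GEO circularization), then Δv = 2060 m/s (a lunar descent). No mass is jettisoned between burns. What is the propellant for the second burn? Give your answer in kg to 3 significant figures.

propellant for the second burn ≈ 7360 kg

v_e = Isp · g₀ = 331 × 9.8 = 3243.8 m/s.
After the first burn: m = 21700 × exp(−1060/3243.8) = 21700 × 0.72124 = 15,650.9 kg.
After the second burn: m = 15,650.9 × exp(−2060/3243.8) = 15,650.9 × 0.52990 = 8,293.41 kg.
Second-burn propellant = 15,650.9 − 8,293.41 = 7,357.49 kg.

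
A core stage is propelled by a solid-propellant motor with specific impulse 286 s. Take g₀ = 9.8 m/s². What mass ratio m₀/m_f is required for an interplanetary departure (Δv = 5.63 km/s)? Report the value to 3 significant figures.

mass ratio ≈ 7.45

v_e = Isp · g₀ = 286 × 9.8 = 2802.8 m/s.
Using Δv = v_e ln(m₀/m_f): m₀/m_f = exp(Δv / v_e) = exp(5630 / 2802.8) = exp(2.0087) = 7.4537.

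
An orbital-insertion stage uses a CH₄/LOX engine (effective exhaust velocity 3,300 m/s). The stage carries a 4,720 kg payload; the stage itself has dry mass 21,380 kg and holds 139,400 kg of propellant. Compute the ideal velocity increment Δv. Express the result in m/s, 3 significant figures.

Δv ≈ 6100 m/s

m₀ = payload + dry + propellant = 4,720 + 21,380 + 139,400 = 165,500 kg.
m_f = payload + dry = 4,720 + 21,380 = 26,100 kg.
From the ideal rocket equation, Δv = v_e · ln(m₀/m_f) = 3300.0 × ln(6.341) = 3300.0 × 1.8470 ≈ 6095.2 m/s.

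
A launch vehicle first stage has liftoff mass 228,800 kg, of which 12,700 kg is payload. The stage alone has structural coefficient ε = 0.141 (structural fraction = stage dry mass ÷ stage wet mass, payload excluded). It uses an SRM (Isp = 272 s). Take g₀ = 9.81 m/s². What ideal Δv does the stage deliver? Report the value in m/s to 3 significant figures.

Δv ≈ 4450 m/s

Stage wet mass = m₀ − payload = 228,800 − 12,700 = 216,100 kg.
Stage dry mass = ε × stage wet mass = 0.141 × 216,100 = 30,470.1 kg.
Burnout mass m_f = stage dry + payload = 30,470.1 + 12,700 = 43,170.1 kg.
v_e = Isp · g₀ = 272 × 9.81 = 2668.3 m/s.
By the Tsiolkovsky rocket equation, Δv = v_e · ln(228,800/43,170.1) = 2668.3 × ln(5.3) = 2668.3 × 1.6677 ≈ 4450 m/s.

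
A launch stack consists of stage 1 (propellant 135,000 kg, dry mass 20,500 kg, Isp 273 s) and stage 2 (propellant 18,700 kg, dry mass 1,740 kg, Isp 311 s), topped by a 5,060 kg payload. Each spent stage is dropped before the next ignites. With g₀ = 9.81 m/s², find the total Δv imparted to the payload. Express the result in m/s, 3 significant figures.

Ignition mass of stage 1 = 135,000+20,500 + 18,700+1,740 + 5,060 = 181,000 kg.
Stage 1: m₀ = 181,000 kg, m_f = 181,000 − 135,000 = 46,000 kg; Δv = 273×9.81×ln(3.935) = 2678.1×1.3699 ≈ 3669 m/s.
Stage 2: m₀ = 25,500 kg, m_f = 25,500 − 18,700 = 6,800 kg; Δv = 311×9.81×ln(3.75) = 3050.9×1.3218 ≈ 4033 m/s.
Total Δv = 3669 + 4033 = 7702 m/s.

Δv ≈ 7700 m/s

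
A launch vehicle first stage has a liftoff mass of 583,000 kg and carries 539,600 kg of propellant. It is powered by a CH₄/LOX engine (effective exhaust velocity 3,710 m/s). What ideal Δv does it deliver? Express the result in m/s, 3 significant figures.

Δv ≈ 9640 m/s

m_f = m₀ − m_prop = 583,000 − 539,600 = 43,400 kg.
Δv = v_e · ln(m₀/m_f) = 3710.0 × ln(13.43) = 3710.0 × 2.5977 ≈ 9637.6 m/s.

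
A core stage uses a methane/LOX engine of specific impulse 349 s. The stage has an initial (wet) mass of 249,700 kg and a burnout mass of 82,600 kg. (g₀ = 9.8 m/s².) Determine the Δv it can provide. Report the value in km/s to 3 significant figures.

Δv ≈ 3.78 km/s

v_e = Isp · g₀ = 349 × 9.8 = 3420.2 m/s.
By the Tsiolkovsky rocket equation, Δv = v_e · ln(m₀/m_f) = 3420.2 × ln(3.023) = 3420.2 × 1.1063 ≈ 3783.6 m/s.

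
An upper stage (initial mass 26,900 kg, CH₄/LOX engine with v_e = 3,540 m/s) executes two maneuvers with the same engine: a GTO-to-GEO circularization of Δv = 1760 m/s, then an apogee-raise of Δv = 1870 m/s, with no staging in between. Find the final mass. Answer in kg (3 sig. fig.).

final mass ≈ 9650 kg

After the first burn: m = 26900 × exp(−1760/3540.0) = 26900 × 0.60825 = 16,361.9 kg.
After the second burn: m = 16,361.9 × exp(−1870/3540.0) = 16,361.9 × 0.58964 = 9,647.63 kg.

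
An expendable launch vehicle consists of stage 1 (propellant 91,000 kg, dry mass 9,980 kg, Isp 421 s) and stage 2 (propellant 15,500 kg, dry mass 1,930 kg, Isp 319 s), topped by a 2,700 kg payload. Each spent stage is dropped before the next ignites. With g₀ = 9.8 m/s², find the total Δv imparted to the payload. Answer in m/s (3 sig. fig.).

Ignition mass of stage 1 = 91,000+9,980 + 15,500+1,930 + 2,700 = 121,110 kg.
Stage 1: m₀ = 121,110 kg, m_f = 121,110 − 91,000 = 30,110 kg; Δv = 421×9.8×ln(4.022) = 4125.8×1.3918 ≈ 5742 m/s.
Stage 2: m₀ = 20,130 kg, m_f = 20,130 − 15,500 = 4,630 kg; Δv = 319×9.8×ln(4.348) = 3126.2×1.4697 ≈ 4594 m/s.
Total Δv = 5742 + 4594 = 10336 m/s.

Δv ≈ 10300 m/s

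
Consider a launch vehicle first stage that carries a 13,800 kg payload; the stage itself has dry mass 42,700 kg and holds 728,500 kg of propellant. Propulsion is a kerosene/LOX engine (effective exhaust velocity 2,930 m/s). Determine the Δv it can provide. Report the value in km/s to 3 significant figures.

m₀ = payload + dry + propellant = 13,800 + 42,700 + 728,500 = 785,000 kg.
m_f = payload + dry = 13,800 + 42,700 = 56,500 kg.
Δv = v_e · ln(m₀/m_f) = 2930.0 × ln(13.89) = 2930.0 × 2.6314 ≈ 7710.1 m/s.

Δv ≈ 7.71 km/s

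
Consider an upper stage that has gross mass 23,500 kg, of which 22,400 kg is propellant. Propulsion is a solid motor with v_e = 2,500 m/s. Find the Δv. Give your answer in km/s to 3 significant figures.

m_f = m₀ − m_prop = 23,500 − 22,400 = 1,100 kg.
From the ideal rocket equation, Δv = v_e · ln(m₀/m_f) = 2500.0 × ln(21.36) = 2500.0 × 3.0617 ≈ 7654.2 m/s.

Δv ≈ 7.65 km/s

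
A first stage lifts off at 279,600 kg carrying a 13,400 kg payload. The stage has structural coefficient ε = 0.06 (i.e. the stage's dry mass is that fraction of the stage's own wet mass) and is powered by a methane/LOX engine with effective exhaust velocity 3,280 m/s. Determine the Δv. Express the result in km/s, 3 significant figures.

Δv ≈ 7.39 km/s

Stage wet mass = m₀ − payload = 279,600 − 13,400 = 266,200 kg.
Stage dry mass = ε × stage wet mass = 0.06 × 266,200 = 15,972 kg.
Burnout mass m_f = stage dry + payload = 15,972 + 13,400 = 29,372 kg.
Δv = v_e · ln(279,600/29,372) = 3280.0 × ln(9.519) = 3280.0 × 2.2533 ≈ 7391 m/s.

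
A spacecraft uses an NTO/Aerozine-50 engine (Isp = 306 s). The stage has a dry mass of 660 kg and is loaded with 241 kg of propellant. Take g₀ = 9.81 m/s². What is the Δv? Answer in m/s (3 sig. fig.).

v_e = Isp · g₀ = 306 × 9.81 = 3001.9 m/s.
m₀ = m_dry + m_prop = 660 + 241 = 901 kg.
From the ideal rocket equation, Δv = v_e · ln(m₀/m_f) = 3001.9 × ln(1.365) = 3001.9 × 0.3113 ≈ 934.4 m/s.

Δv ≈ 934 m/s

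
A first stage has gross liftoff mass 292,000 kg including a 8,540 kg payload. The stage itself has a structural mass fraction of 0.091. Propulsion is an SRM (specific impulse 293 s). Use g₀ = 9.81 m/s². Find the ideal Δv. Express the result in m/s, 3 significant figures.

Stage wet mass = m₀ − payload = 292,000 − 8,540 = 283,460 kg.
Stage dry mass = ε × stage wet mass = 0.091 × 283,460 = 25,794.9 kg.
Burnout mass m_f = stage dry + payload = 25,794.9 + 8,540 = 34,334.9 kg.
v_e = Isp · g₀ = 293 × 9.81 = 2874.3 m/s.
Using Δv = v_e ln(m₀/m_f): Δv = v_e · ln(292,000/34,334.9) = 2874.3 × ln(8.504) = 2874.3 × 2.1406 ≈ 6153 m/s.

Δv ≈ 6150 m/s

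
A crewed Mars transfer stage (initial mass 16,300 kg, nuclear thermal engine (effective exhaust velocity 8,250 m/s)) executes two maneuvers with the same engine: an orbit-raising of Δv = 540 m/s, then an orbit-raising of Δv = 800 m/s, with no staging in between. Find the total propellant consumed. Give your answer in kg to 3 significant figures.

total propellant consumed ≈ 2440 kg

After the first burn: m = 16300 × exp(−540/8250.0) = 16300 × 0.93664 = 15,267.2 kg.
After the second burn: m = 15,267.2 × exp(−800/8250.0) = 15,267.2 × 0.90758 = 13,856.2 kg.
Total propellant = m₀ − m_final = 16300 − 13,856.2 = 2,443.8 kg.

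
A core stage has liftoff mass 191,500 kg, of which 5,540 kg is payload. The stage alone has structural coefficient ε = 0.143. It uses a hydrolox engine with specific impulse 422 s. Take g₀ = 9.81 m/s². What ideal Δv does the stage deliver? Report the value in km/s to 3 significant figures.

Stage wet mass = m₀ − payload = 191,500 − 5,540 = 185,960 kg.
Stage dry mass = ε × stage wet mass = 0.143 × 185,960 = 26,592.3 kg.
Burnout mass m_f = stage dry + payload = 26,592.3 + 5,540 = 32,132.3 kg.
v_e = Isp · g₀ = 422 × 9.81 = 4139.8 m/s.
By the Tsiolkovsky rocket equation, Δv = v_e · ln(191,500/32,132.3) = 4139.8 × ln(5.96) = 4139.8 × 1.7850 ≈ 7390 m/s.

Δv ≈ 7.39 km/s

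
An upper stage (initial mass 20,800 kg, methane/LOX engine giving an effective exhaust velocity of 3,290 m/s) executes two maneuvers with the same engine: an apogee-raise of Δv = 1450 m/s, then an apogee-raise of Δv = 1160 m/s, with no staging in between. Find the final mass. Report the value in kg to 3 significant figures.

After the first burn: m = 20800 × exp(−1450/3290.0) = 20800 × 0.64357 = 13,386.3 kg.
After the second burn: m = 13,386.3 × exp(−1160/3290.0) = 13,386.3 × 0.70287 = 9,408.83 kg.

final mass ≈ 9410 kg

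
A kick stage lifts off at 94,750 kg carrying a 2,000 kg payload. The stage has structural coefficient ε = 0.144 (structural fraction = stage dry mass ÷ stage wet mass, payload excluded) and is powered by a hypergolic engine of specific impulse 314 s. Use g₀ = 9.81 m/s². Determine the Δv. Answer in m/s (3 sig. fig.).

Stage wet mass = m₀ − payload = 94,750 − 2,000 = 92,750 kg.
Stage dry mass = ε × stage wet mass = 0.144 × 92,750 = 13,356 kg.
Burnout mass m_f = stage dry + payload = 13,356 + 2,000 = 15,356 kg.
v_e = Isp · g₀ = 314 × 9.81 = 3080.3 m/s.
Δv = v_e · ln(94,750/15,356) = 3080.3 × ln(6.17) = 3080.3 × 1.8197 ≈ 5605 m/s.

Δv ≈ 5610 m/s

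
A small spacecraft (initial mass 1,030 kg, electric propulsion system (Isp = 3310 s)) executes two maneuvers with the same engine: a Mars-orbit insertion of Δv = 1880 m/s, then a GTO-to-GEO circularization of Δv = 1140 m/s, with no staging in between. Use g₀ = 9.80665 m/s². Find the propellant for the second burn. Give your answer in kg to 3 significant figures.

v_e = Isp · g₀ = 3310 × 9.80665 = 32460.0 m/s.
After the first burn: m = 1030 × exp(−1880/32460.0) = 1030 × 0.94373 = 972.042 kg.
After the second burn: m = 972.042 × exp(−1140/32460.0) = 972.042 × 0.96549 = 938.497 kg.
Second-burn propellant = 972.042 − 938.497 = 33.545 kg.

propellant for the second burn ≈ 33.5 kg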